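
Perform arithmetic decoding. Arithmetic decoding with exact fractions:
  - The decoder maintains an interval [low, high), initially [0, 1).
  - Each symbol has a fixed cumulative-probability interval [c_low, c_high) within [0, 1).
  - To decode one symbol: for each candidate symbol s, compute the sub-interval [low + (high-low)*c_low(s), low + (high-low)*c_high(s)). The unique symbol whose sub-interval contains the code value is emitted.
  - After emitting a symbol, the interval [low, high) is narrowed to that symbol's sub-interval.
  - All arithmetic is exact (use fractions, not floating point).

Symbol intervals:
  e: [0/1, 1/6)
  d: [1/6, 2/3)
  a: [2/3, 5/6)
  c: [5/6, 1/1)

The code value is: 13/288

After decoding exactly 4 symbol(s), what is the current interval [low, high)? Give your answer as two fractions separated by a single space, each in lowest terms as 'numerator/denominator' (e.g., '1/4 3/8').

Answer: 1/24 7/144

Derivation:
Step 1: interval [0/1, 1/1), width = 1/1 - 0/1 = 1/1
  'e': [0/1 + 1/1*0/1, 0/1 + 1/1*1/6) = [0/1, 1/6) <- contains code 13/288
  'd': [0/1 + 1/1*1/6, 0/1 + 1/1*2/3) = [1/6, 2/3)
  'a': [0/1 + 1/1*2/3, 0/1 + 1/1*5/6) = [2/3, 5/6)
  'c': [0/1 + 1/1*5/6, 0/1 + 1/1*1/1) = [5/6, 1/1)
  emit 'e', narrow to [0/1, 1/6)
Step 2: interval [0/1, 1/6), width = 1/6 - 0/1 = 1/6
  'e': [0/1 + 1/6*0/1, 0/1 + 1/6*1/6) = [0/1, 1/36)
  'd': [0/1 + 1/6*1/6, 0/1 + 1/6*2/3) = [1/36, 1/9) <- contains code 13/288
  'a': [0/1 + 1/6*2/3, 0/1 + 1/6*5/6) = [1/9, 5/36)
  'c': [0/1 + 1/6*5/6, 0/1 + 1/6*1/1) = [5/36, 1/6)
  emit 'd', narrow to [1/36, 1/9)
Step 3: interval [1/36, 1/9), width = 1/9 - 1/36 = 1/12
  'e': [1/36 + 1/12*0/1, 1/36 + 1/12*1/6) = [1/36, 1/24)
  'd': [1/36 + 1/12*1/6, 1/36 + 1/12*2/3) = [1/24, 1/12) <- contains code 13/288
  'a': [1/36 + 1/12*2/3, 1/36 + 1/12*5/6) = [1/12, 7/72)
  'c': [1/36 + 1/12*5/6, 1/36 + 1/12*1/1) = [7/72, 1/9)
  emit 'd', narrow to [1/24, 1/12)
Step 4: interval [1/24, 1/12), width = 1/12 - 1/24 = 1/24
  'e': [1/24 + 1/24*0/1, 1/24 + 1/24*1/6) = [1/24, 7/144) <- contains code 13/288
  'd': [1/24 + 1/24*1/6, 1/24 + 1/24*2/3) = [7/144, 5/72)
  'a': [1/24 + 1/24*2/3, 1/24 + 1/24*5/6) = [5/72, 11/144)
  'c': [1/24 + 1/24*5/6, 1/24 + 1/24*1/1) = [11/144, 1/12)
  emit 'e', narrow to [1/24, 7/144)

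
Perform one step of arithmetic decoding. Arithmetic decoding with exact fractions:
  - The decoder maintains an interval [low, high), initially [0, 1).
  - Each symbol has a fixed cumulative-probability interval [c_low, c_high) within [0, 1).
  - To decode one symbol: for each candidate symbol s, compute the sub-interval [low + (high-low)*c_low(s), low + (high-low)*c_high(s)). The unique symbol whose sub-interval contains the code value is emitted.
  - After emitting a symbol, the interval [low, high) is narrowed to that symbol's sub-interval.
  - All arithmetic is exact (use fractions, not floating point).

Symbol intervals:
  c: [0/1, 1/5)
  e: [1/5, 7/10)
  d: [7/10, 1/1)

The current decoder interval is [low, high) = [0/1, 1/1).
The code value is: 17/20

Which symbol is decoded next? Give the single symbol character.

Answer: d

Derivation:
Interval width = high − low = 1/1 − 0/1 = 1/1
Scaled code = (code − low) / width = (17/20 − 0/1) / 1/1 = 17/20
  c: [0/1, 1/5) 
  e: [1/5, 7/10) 
  d: [7/10, 1/1) ← scaled code falls here ✓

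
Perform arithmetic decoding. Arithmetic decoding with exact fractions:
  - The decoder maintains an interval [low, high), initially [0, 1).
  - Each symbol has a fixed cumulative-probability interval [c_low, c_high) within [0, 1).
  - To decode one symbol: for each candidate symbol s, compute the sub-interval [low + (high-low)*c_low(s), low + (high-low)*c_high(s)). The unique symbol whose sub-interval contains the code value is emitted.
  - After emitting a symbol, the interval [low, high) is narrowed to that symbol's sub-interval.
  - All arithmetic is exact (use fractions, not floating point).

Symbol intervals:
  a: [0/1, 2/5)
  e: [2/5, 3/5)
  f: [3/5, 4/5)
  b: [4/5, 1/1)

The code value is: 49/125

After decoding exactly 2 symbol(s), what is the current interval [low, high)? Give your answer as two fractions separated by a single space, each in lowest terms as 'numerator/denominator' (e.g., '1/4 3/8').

Answer: 8/25 2/5

Derivation:
Step 1: interval [0/1, 1/1), width = 1/1 - 0/1 = 1/1
  'a': [0/1 + 1/1*0/1, 0/1 + 1/1*2/5) = [0/1, 2/5) <- contains code 49/125
  'e': [0/1 + 1/1*2/5, 0/1 + 1/1*3/5) = [2/5, 3/5)
  'f': [0/1 + 1/1*3/5, 0/1 + 1/1*4/5) = [3/5, 4/5)
  'b': [0/1 + 1/1*4/5, 0/1 + 1/1*1/1) = [4/5, 1/1)
  emit 'a', narrow to [0/1, 2/5)
Step 2: interval [0/1, 2/5), width = 2/5 - 0/1 = 2/5
  'a': [0/1 + 2/5*0/1, 0/1 + 2/5*2/5) = [0/1, 4/25)
  'e': [0/1 + 2/5*2/5, 0/1 + 2/5*3/5) = [4/25, 6/25)
  'f': [0/1 + 2/5*3/5, 0/1 + 2/5*4/5) = [6/25, 8/25)
  'b': [0/1 + 2/5*4/5, 0/1 + 2/5*1/1) = [8/25, 2/5) <- contains code 49/125
  emit 'b', narrow to [8/25, 2/5)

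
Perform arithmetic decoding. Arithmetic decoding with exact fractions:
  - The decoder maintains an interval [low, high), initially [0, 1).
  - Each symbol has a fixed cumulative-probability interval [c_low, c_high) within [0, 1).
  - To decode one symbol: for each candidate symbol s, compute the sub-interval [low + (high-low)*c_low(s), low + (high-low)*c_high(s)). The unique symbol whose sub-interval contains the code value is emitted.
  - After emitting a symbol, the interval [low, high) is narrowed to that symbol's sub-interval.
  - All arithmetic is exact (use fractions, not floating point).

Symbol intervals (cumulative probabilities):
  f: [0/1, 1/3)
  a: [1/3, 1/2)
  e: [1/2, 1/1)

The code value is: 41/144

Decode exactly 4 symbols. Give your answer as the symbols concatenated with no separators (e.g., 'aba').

Step 1: interval [0/1, 1/1), width = 1/1 - 0/1 = 1/1
  'f': [0/1 + 1/1*0/1, 0/1 + 1/1*1/3) = [0/1, 1/3) <- contains code 41/144
  'a': [0/1 + 1/1*1/3, 0/1 + 1/1*1/2) = [1/3, 1/2)
  'e': [0/1 + 1/1*1/2, 0/1 + 1/1*1/1) = [1/2, 1/1)
  emit 'f', narrow to [0/1, 1/3)
Step 2: interval [0/1, 1/3), width = 1/3 - 0/1 = 1/3
  'f': [0/1 + 1/3*0/1, 0/1 + 1/3*1/3) = [0/1, 1/9)
  'a': [0/1 + 1/3*1/3, 0/1 + 1/3*1/2) = [1/9, 1/6)
  'e': [0/1 + 1/3*1/2, 0/1 + 1/3*1/1) = [1/6, 1/3) <- contains code 41/144
  emit 'e', narrow to [1/6, 1/3)
Step 3: interval [1/6, 1/3), width = 1/3 - 1/6 = 1/6
  'f': [1/6 + 1/6*0/1, 1/6 + 1/6*1/3) = [1/6, 2/9)
  'a': [1/6 + 1/6*1/3, 1/6 + 1/6*1/2) = [2/9, 1/4)
  'e': [1/6 + 1/6*1/2, 1/6 + 1/6*1/1) = [1/4, 1/3) <- contains code 41/144
  emit 'e', narrow to [1/4, 1/3)
Step 4: interval [1/4, 1/3), width = 1/3 - 1/4 = 1/12
  'f': [1/4 + 1/12*0/1, 1/4 + 1/12*1/3) = [1/4, 5/18)
  'a': [1/4 + 1/12*1/3, 1/4 + 1/12*1/2) = [5/18, 7/24) <- contains code 41/144
  'e': [1/4 + 1/12*1/2, 1/4 + 1/12*1/1) = [7/24, 1/3)
  emit 'a', narrow to [5/18, 7/24)

Answer: feea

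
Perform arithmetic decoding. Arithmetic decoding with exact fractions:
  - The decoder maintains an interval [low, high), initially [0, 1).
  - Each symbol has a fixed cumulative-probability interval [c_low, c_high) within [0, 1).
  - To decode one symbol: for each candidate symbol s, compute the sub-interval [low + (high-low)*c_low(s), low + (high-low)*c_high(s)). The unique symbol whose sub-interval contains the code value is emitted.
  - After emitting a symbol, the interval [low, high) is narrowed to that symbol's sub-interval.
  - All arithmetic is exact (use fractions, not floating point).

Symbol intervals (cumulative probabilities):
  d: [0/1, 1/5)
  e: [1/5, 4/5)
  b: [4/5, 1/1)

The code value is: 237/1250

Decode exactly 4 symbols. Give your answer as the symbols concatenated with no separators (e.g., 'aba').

Answer: dbeb

Derivation:
Step 1: interval [0/1, 1/1), width = 1/1 - 0/1 = 1/1
  'd': [0/1 + 1/1*0/1, 0/1 + 1/1*1/5) = [0/1, 1/5) <- contains code 237/1250
  'e': [0/1 + 1/1*1/5, 0/1 + 1/1*4/5) = [1/5, 4/5)
  'b': [0/1 + 1/1*4/5, 0/1 + 1/1*1/1) = [4/5, 1/1)
  emit 'd', narrow to [0/1, 1/5)
Step 2: interval [0/1, 1/5), width = 1/5 - 0/1 = 1/5
  'd': [0/1 + 1/5*0/1, 0/1 + 1/5*1/5) = [0/1, 1/25)
  'e': [0/1 + 1/5*1/5, 0/1 + 1/5*4/5) = [1/25, 4/25)
  'b': [0/1 + 1/5*4/5, 0/1 + 1/5*1/1) = [4/25, 1/5) <- contains code 237/1250
  emit 'b', narrow to [4/25, 1/5)
Step 3: interval [4/25, 1/5), width = 1/5 - 4/25 = 1/25
  'd': [4/25 + 1/25*0/1, 4/25 + 1/25*1/5) = [4/25, 21/125)
  'e': [4/25 + 1/25*1/5, 4/25 + 1/25*4/5) = [21/125, 24/125) <- contains code 237/1250
  'b': [4/25 + 1/25*4/5, 4/25 + 1/25*1/1) = [24/125, 1/5)
  emit 'e', narrow to [21/125, 24/125)
Step 4: interval [21/125, 24/125), width = 24/125 - 21/125 = 3/125
  'd': [21/125 + 3/125*0/1, 21/125 + 3/125*1/5) = [21/125, 108/625)
  'e': [21/125 + 3/125*1/5, 21/125 + 3/125*4/5) = [108/625, 117/625)
  'b': [21/125 + 3/125*4/5, 21/125 + 3/125*1/1) = [117/625, 24/125) <- contains code 237/1250
  emit 'b', narrow to [117/625, 24/125)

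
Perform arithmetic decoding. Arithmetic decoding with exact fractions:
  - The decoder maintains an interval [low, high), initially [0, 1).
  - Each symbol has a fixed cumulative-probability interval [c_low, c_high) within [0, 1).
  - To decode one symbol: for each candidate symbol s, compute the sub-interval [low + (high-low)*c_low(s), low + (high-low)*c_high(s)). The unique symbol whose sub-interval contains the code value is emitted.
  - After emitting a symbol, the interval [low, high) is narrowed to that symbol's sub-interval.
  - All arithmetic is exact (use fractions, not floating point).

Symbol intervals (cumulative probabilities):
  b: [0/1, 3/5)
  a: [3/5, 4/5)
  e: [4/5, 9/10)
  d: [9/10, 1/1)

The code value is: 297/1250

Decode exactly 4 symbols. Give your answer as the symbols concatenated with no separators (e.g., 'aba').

Answer: bbab

Derivation:
Step 1: interval [0/1, 1/1), width = 1/1 - 0/1 = 1/1
  'b': [0/1 + 1/1*0/1, 0/1 + 1/1*3/5) = [0/1, 3/5) <- contains code 297/1250
  'a': [0/1 + 1/1*3/5, 0/1 + 1/1*4/5) = [3/5, 4/5)
  'e': [0/1 + 1/1*4/5, 0/1 + 1/1*9/10) = [4/5, 9/10)
  'd': [0/1 + 1/1*9/10, 0/1 + 1/1*1/1) = [9/10, 1/1)
  emit 'b', narrow to [0/1, 3/5)
Step 2: interval [0/1, 3/5), width = 3/5 - 0/1 = 3/5
  'b': [0/1 + 3/5*0/1, 0/1 + 3/5*3/5) = [0/1, 9/25) <- contains code 297/1250
  'a': [0/1 + 3/5*3/5, 0/1 + 3/5*4/5) = [9/25, 12/25)
  'e': [0/1 + 3/5*4/5, 0/1 + 3/5*9/10) = [12/25, 27/50)
  'd': [0/1 + 3/5*9/10, 0/1 + 3/5*1/1) = [27/50, 3/5)
  emit 'b', narrow to [0/1, 9/25)
Step 3: interval [0/1, 9/25), width = 9/25 - 0/1 = 9/25
  'b': [0/1 + 9/25*0/1, 0/1 + 9/25*3/5) = [0/1, 27/125)
  'a': [0/1 + 9/25*3/5, 0/1 + 9/25*4/5) = [27/125, 36/125) <- contains code 297/1250
  'e': [0/1 + 9/25*4/5, 0/1 + 9/25*9/10) = [36/125, 81/250)
  'd': [0/1 + 9/25*9/10, 0/1 + 9/25*1/1) = [81/250, 9/25)
  emit 'a', narrow to [27/125, 36/125)
Step 4: interval [27/125, 36/125), width = 36/125 - 27/125 = 9/125
  'b': [27/125 + 9/125*0/1, 27/125 + 9/125*3/5) = [27/125, 162/625) <- contains code 297/1250
  'a': [27/125 + 9/125*3/5, 27/125 + 9/125*4/5) = [162/625, 171/625)
  'e': [27/125 + 9/125*4/5, 27/125 + 9/125*9/10) = [171/625, 351/1250)
  'd': [27/125 + 9/125*9/10, 27/125 + 9/125*1/1) = [351/1250, 36/125)
  emit 'b', narrow to [27/125, 162/625)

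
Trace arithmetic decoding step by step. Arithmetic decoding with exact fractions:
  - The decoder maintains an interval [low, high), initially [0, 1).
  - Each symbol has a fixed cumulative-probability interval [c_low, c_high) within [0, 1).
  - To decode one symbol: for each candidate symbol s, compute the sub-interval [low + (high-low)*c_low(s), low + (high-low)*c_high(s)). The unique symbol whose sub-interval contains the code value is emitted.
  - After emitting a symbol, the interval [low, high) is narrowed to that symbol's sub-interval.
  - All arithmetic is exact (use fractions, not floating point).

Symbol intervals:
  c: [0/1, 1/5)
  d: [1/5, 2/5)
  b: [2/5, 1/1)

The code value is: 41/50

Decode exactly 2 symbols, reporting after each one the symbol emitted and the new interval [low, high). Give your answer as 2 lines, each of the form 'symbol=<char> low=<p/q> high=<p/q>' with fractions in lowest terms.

Answer: symbol=b low=2/5 high=1/1
symbol=b low=16/25 high=1/1

Derivation:
Step 1: interval [0/1, 1/1), width = 1/1 - 0/1 = 1/1
  'c': [0/1 + 1/1*0/1, 0/1 + 1/1*1/5) = [0/1, 1/5)
  'd': [0/1 + 1/1*1/5, 0/1 + 1/1*2/5) = [1/5, 2/5)
  'b': [0/1 + 1/1*2/5, 0/1 + 1/1*1/1) = [2/5, 1/1) <- contains code 41/50
  emit 'b', narrow to [2/5, 1/1)
Step 2: interval [2/5, 1/1), width = 1/1 - 2/5 = 3/5
  'c': [2/5 + 3/5*0/1, 2/5 + 3/5*1/5) = [2/5, 13/25)
  'd': [2/5 + 3/5*1/5, 2/5 + 3/5*2/5) = [13/25, 16/25)
  'b': [2/5 + 3/5*2/5, 2/5 + 3/5*1/1) = [16/25, 1/1) <- contains code 41/50
  emit 'b', narrow to [16/25, 1/1)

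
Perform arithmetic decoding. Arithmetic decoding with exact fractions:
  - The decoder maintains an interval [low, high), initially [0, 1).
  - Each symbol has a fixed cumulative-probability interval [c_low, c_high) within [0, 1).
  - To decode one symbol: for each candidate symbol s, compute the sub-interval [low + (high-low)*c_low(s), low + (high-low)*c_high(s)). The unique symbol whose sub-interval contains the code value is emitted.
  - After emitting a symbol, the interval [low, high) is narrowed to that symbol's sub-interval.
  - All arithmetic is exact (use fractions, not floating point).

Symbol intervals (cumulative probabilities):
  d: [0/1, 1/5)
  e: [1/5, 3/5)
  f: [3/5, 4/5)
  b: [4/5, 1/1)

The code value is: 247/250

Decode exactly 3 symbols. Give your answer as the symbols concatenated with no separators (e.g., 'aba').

Step 1: interval [0/1, 1/1), width = 1/1 - 0/1 = 1/1
  'd': [0/1 + 1/1*0/1, 0/1 + 1/1*1/5) = [0/1, 1/5)
  'e': [0/1 + 1/1*1/5, 0/1 + 1/1*3/5) = [1/5, 3/5)
  'f': [0/1 + 1/1*3/5, 0/1 + 1/1*4/5) = [3/5, 4/5)
  'b': [0/1 + 1/1*4/5, 0/1 + 1/1*1/1) = [4/5, 1/1) <- contains code 247/250
  emit 'b', narrow to [4/5, 1/1)
Step 2: interval [4/5, 1/1), width = 1/1 - 4/5 = 1/5
  'd': [4/5 + 1/5*0/1, 4/5 + 1/5*1/5) = [4/5, 21/25)
  'e': [4/5 + 1/5*1/5, 4/5 + 1/5*3/5) = [21/25, 23/25)
  'f': [4/5 + 1/5*3/5, 4/5 + 1/5*4/5) = [23/25, 24/25)
  'b': [4/5 + 1/5*4/5, 4/5 + 1/5*1/1) = [24/25, 1/1) <- contains code 247/250
  emit 'b', narrow to [24/25, 1/1)
Step 3: interval [24/25, 1/1), width = 1/1 - 24/25 = 1/25
  'd': [24/25 + 1/25*0/1, 24/25 + 1/25*1/5) = [24/25, 121/125)
  'e': [24/25 + 1/25*1/5, 24/25 + 1/25*3/5) = [121/125, 123/125)
  'f': [24/25 + 1/25*3/5, 24/25 + 1/25*4/5) = [123/125, 124/125) <- contains code 247/250
  'b': [24/25 + 1/25*4/5, 24/25 + 1/25*1/1) = [124/125, 1/1)
  emit 'f', narrow to [123/125, 124/125)

Answer: bbf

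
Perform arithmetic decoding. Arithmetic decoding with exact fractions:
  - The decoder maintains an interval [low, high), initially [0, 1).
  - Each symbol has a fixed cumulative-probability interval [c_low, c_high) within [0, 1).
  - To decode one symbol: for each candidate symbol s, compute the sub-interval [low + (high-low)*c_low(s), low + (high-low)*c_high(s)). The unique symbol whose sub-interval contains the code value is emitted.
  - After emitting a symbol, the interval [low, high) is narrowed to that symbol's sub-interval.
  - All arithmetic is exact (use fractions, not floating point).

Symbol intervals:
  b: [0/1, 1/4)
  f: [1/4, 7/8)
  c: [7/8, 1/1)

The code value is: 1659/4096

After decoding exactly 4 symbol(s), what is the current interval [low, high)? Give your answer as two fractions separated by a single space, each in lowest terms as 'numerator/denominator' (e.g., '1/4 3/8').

Step 1: interval [0/1, 1/1), width = 1/1 - 0/1 = 1/1
  'b': [0/1 + 1/1*0/1, 0/1 + 1/1*1/4) = [0/1, 1/4)
  'f': [0/1 + 1/1*1/4, 0/1 + 1/1*7/8) = [1/4, 7/8) <- contains code 1659/4096
  'c': [0/1 + 1/1*7/8, 0/1 + 1/1*1/1) = [7/8, 1/1)
  emit 'f', narrow to [1/4, 7/8)
Step 2: interval [1/4, 7/8), width = 7/8 - 1/4 = 5/8
  'b': [1/4 + 5/8*0/1, 1/4 + 5/8*1/4) = [1/4, 13/32) <- contains code 1659/4096
  'f': [1/4 + 5/8*1/4, 1/4 + 5/8*7/8) = [13/32, 51/64)
  'c': [1/4 + 5/8*7/8, 1/4 + 5/8*1/1) = [51/64, 7/8)
  emit 'b', narrow to [1/4, 13/32)
Step 3: interval [1/4, 13/32), width = 13/32 - 1/4 = 5/32
  'b': [1/4 + 5/32*0/1, 1/4 + 5/32*1/4) = [1/4, 37/128)
  'f': [1/4 + 5/32*1/4, 1/4 + 5/32*7/8) = [37/128, 99/256)
  'c': [1/4 + 5/32*7/8, 1/4 + 5/32*1/1) = [99/256, 13/32) <- contains code 1659/4096
  emit 'c', narrow to [99/256, 13/32)
Step 4: interval [99/256, 13/32), width = 13/32 - 99/256 = 5/256
  'b': [99/256 + 5/256*0/1, 99/256 + 5/256*1/4) = [99/256, 401/1024)
  'f': [99/256 + 5/256*1/4, 99/256 + 5/256*7/8) = [401/1024, 827/2048)
  'c': [99/256 + 5/256*7/8, 99/256 + 5/256*1/1) = [827/2048, 13/32) <- contains code 1659/4096
  emit 'c', narrow to [827/2048, 13/32)

Answer: 827/2048 13/32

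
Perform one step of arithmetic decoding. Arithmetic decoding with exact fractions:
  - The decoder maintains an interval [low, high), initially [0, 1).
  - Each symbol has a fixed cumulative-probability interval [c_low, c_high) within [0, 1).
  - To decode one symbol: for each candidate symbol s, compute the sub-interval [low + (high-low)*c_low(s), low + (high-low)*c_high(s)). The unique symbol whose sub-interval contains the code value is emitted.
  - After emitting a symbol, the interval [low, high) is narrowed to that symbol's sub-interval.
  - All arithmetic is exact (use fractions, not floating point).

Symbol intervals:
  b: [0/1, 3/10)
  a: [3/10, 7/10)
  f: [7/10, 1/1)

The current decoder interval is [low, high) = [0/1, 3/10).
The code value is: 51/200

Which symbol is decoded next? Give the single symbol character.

Answer: f

Derivation:
Interval width = high − low = 3/10 − 0/1 = 3/10
Scaled code = (code − low) / width = (51/200 − 0/1) / 3/10 = 17/20
  b: [0/1, 3/10) 
  a: [3/10, 7/10) 
  f: [7/10, 1/1) ← scaled code falls here ✓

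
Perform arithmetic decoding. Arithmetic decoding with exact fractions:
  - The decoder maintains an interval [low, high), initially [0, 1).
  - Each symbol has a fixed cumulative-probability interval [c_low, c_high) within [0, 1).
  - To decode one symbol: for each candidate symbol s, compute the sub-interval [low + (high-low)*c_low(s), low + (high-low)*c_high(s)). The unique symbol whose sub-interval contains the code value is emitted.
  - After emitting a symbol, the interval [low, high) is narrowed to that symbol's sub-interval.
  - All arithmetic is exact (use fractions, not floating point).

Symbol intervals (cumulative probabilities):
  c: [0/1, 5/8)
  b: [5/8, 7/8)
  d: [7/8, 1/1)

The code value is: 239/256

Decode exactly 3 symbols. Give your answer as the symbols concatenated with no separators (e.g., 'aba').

Answer: dcb

Derivation:
Step 1: interval [0/1, 1/1), width = 1/1 - 0/1 = 1/1
  'c': [0/1 + 1/1*0/1, 0/1 + 1/1*5/8) = [0/1, 5/8)
  'b': [0/1 + 1/1*5/8, 0/1 + 1/1*7/8) = [5/8, 7/8)
  'd': [0/1 + 1/1*7/8, 0/1 + 1/1*1/1) = [7/8, 1/1) <- contains code 239/256
  emit 'd', narrow to [7/8, 1/1)
Step 2: interval [7/8, 1/1), width = 1/1 - 7/8 = 1/8
  'c': [7/8 + 1/8*0/1, 7/8 + 1/8*5/8) = [7/8, 61/64) <- contains code 239/256
  'b': [7/8 + 1/8*5/8, 7/8 + 1/8*7/8) = [61/64, 63/64)
  'd': [7/8 + 1/8*7/8, 7/8 + 1/8*1/1) = [63/64, 1/1)
  emit 'c', narrow to [7/8, 61/64)
Step 3: interval [7/8, 61/64), width = 61/64 - 7/8 = 5/64
  'c': [7/8 + 5/64*0/1, 7/8 + 5/64*5/8) = [7/8, 473/512)
  'b': [7/8 + 5/64*5/8, 7/8 + 5/64*7/8) = [473/512, 483/512) <- contains code 239/256
  'd': [7/8 + 5/64*7/8, 7/8 + 5/64*1/1) = [483/512, 61/64)
  emit 'b', narrow to [473/512, 483/512)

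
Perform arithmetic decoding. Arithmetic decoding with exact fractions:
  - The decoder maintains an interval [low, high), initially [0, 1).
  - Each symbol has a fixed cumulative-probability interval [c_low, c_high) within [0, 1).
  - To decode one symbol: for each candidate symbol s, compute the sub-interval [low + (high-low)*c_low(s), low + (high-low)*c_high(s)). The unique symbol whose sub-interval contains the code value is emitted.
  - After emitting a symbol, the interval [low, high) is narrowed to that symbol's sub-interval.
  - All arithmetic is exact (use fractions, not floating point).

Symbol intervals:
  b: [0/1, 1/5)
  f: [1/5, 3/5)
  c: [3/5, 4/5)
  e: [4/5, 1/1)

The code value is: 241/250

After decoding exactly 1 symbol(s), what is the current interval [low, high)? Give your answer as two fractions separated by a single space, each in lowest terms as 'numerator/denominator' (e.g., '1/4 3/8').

Answer: 4/5 1/1

Derivation:
Step 1: interval [0/1, 1/1), width = 1/1 - 0/1 = 1/1
  'b': [0/1 + 1/1*0/1, 0/1 + 1/1*1/5) = [0/1, 1/5)
  'f': [0/1 + 1/1*1/5, 0/1 + 1/1*3/5) = [1/5, 3/5)
  'c': [0/1 + 1/1*3/5, 0/1 + 1/1*4/5) = [3/5, 4/5)
  'e': [0/1 + 1/1*4/5, 0/1 + 1/1*1/1) = [4/5, 1/1) <- contains code 241/250
  emit 'e', narrow to [4/5, 1/1)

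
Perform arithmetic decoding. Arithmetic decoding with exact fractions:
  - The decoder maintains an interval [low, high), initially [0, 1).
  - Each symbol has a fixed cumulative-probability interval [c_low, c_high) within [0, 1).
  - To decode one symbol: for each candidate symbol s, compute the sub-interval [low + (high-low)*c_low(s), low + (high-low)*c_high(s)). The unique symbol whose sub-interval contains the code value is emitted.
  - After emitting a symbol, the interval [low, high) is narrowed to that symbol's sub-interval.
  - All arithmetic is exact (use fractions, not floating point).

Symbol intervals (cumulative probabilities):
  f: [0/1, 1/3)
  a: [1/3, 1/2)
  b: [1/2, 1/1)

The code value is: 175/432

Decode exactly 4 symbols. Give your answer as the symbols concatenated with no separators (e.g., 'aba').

Answer: aabf

Derivation:
Step 1: interval [0/1, 1/1), width = 1/1 - 0/1 = 1/1
  'f': [0/1 + 1/1*0/1, 0/1 + 1/1*1/3) = [0/1, 1/3)
  'a': [0/1 + 1/1*1/3, 0/1 + 1/1*1/2) = [1/3, 1/2) <- contains code 175/432
  'b': [0/1 + 1/1*1/2, 0/1 + 1/1*1/1) = [1/2, 1/1)
  emit 'a', narrow to [1/3, 1/2)
Step 2: interval [1/3, 1/2), width = 1/2 - 1/3 = 1/6
  'f': [1/3 + 1/6*0/1, 1/3 + 1/6*1/3) = [1/3, 7/18)
  'a': [1/3 + 1/6*1/3, 1/3 + 1/6*1/2) = [7/18, 5/12) <- contains code 175/432
  'b': [1/3 + 1/6*1/2, 1/3 + 1/6*1/1) = [5/12, 1/2)
  emit 'a', narrow to [7/18, 5/12)
Step 3: interval [7/18, 5/12), width = 5/12 - 7/18 = 1/36
  'f': [7/18 + 1/36*0/1, 7/18 + 1/36*1/3) = [7/18, 43/108)
  'a': [7/18 + 1/36*1/3, 7/18 + 1/36*1/2) = [43/108, 29/72)
  'b': [7/18 + 1/36*1/2, 7/18 + 1/36*1/1) = [29/72, 5/12) <- contains code 175/432
  emit 'b', narrow to [29/72, 5/12)
Step 4: interval [29/72, 5/12), width = 5/12 - 29/72 = 1/72
  'f': [29/72 + 1/72*0/1, 29/72 + 1/72*1/3) = [29/72, 11/27) <- contains code 175/432
  'a': [29/72 + 1/72*1/3, 29/72 + 1/72*1/2) = [11/27, 59/144)
  'b': [29/72 + 1/72*1/2, 29/72 + 1/72*1/1) = [59/144, 5/12)
  emit 'f', narrow to [29/72, 11/27)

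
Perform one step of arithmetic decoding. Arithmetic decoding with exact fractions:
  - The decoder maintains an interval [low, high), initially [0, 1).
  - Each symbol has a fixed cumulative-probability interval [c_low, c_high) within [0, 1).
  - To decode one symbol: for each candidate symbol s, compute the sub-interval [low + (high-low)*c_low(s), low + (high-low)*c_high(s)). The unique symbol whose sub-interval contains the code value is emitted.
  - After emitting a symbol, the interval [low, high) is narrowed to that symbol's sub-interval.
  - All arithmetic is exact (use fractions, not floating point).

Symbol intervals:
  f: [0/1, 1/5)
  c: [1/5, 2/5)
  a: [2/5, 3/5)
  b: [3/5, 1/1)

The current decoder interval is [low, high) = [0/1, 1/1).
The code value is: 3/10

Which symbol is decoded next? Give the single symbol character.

Interval width = high − low = 1/1 − 0/1 = 1/1
Scaled code = (code − low) / width = (3/10 − 0/1) / 1/1 = 3/10
  f: [0/1, 1/5) 
  c: [1/5, 2/5) ← scaled code falls here ✓
  a: [2/5, 3/5) 
  b: [3/5, 1/1) 

Answer: c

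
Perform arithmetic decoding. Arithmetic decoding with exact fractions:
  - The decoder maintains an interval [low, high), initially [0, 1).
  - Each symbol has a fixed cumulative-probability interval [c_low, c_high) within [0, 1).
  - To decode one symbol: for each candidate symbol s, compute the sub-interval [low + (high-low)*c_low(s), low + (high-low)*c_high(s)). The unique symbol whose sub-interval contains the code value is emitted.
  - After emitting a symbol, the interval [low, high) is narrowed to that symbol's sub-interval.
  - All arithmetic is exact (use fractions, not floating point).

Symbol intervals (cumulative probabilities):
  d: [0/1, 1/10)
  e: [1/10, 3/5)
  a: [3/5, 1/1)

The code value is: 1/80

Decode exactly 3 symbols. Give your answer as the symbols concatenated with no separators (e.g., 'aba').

Answer: ded

Derivation:
Step 1: interval [0/1, 1/1), width = 1/1 - 0/1 = 1/1
  'd': [0/1 + 1/1*0/1, 0/1 + 1/1*1/10) = [0/1, 1/10) <- contains code 1/80
  'e': [0/1 + 1/1*1/10, 0/1 + 1/1*3/5) = [1/10, 3/5)
  'a': [0/1 + 1/1*3/5, 0/1 + 1/1*1/1) = [3/5, 1/1)
  emit 'd', narrow to [0/1, 1/10)
Step 2: interval [0/1, 1/10), width = 1/10 - 0/1 = 1/10
  'd': [0/1 + 1/10*0/1, 0/1 + 1/10*1/10) = [0/1, 1/100)
  'e': [0/1 + 1/10*1/10, 0/1 + 1/10*3/5) = [1/100, 3/50) <- contains code 1/80
  'a': [0/1 + 1/10*3/5, 0/1 + 1/10*1/1) = [3/50, 1/10)
  emit 'e', narrow to [1/100, 3/50)
Step 3: interval [1/100, 3/50), width = 3/50 - 1/100 = 1/20
  'd': [1/100 + 1/20*0/1, 1/100 + 1/20*1/10) = [1/100, 3/200) <- contains code 1/80
  'e': [1/100 + 1/20*1/10, 1/100 + 1/20*3/5) = [3/200, 1/25)
  'a': [1/100 + 1/20*3/5, 1/100 + 1/20*1/1) = [1/25, 3/50)
  emit 'd', narrow to [1/100, 3/200)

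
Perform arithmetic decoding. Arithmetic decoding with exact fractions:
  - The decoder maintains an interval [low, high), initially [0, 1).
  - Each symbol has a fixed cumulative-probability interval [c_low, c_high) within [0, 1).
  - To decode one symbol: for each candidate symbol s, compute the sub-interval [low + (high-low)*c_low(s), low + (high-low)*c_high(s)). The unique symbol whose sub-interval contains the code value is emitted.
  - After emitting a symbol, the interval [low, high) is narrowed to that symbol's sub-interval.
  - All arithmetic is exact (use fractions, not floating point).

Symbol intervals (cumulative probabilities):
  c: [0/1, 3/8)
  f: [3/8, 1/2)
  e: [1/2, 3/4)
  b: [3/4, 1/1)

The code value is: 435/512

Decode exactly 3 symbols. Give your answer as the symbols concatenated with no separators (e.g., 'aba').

Step 1: interval [0/1, 1/1), width = 1/1 - 0/1 = 1/1
  'c': [0/1 + 1/1*0/1, 0/1 + 1/1*3/8) = [0/1, 3/8)
  'f': [0/1 + 1/1*3/8, 0/1 + 1/1*1/2) = [3/8, 1/2)
  'e': [0/1 + 1/1*1/2, 0/1 + 1/1*3/4) = [1/2, 3/4)
  'b': [0/1 + 1/1*3/4, 0/1 + 1/1*1/1) = [3/4, 1/1) <- contains code 435/512
  emit 'b', narrow to [3/4, 1/1)
Step 2: interval [3/4, 1/1), width = 1/1 - 3/4 = 1/4
  'c': [3/4 + 1/4*0/1, 3/4 + 1/4*3/8) = [3/4, 27/32)
  'f': [3/4 + 1/4*3/8, 3/4 + 1/4*1/2) = [27/32, 7/8) <- contains code 435/512
  'e': [3/4 + 1/4*1/2, 3/4 + 1/4*3/4) = [7/8, 15/16)
  'b': [3/4 + 1/4*3/4, 3/4 + 1/4*1/1) = [15/16, 1/1)
  emit 'f', narrow to [27/32, 7/8)
Step 3: interval [27/32, 7/8), width = 7/8 - 27/32 = 1/32
  'c': [27/32 + 1/32*0/1, 27/32 + 1/32*3/8) = [27/32, 219/256) <- contains code 435/512
  'f': [27/32 + 1/32*3/8, 27/32 + 1/32*1/2) = [219/256, 55/64)
  'e': [27/32 + 1/32*1/2, 27/32 + 1/32*3/4) = [55/64, 111/128)
  'b': [27/32 + 1/32*3/4, 27/32 + 1/32*1/1) = [111/128, 7/8)
  emit 'c', narrow to [27/32, 219/256)

Answer: bfc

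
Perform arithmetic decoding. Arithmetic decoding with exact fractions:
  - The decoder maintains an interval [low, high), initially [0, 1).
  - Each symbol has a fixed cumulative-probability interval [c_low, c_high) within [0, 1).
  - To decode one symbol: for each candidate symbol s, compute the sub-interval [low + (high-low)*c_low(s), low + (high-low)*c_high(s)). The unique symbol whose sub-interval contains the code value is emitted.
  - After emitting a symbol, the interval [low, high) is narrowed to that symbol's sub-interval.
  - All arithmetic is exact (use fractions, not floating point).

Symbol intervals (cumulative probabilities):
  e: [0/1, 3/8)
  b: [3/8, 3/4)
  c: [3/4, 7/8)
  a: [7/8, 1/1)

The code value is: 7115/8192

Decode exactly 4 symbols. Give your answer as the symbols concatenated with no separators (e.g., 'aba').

Answer: cabb

Derivation:
Step 1: interval [0/1, 1/1), width = 1/1 - 0/1 = 1/1
  'e': [0/1 + 1/1*0/1, 0/1 + 1/1*3/8) = [0/1, 3/8)
  'b': [0/1 + 1/1*3/8, 0/1 + 1/1*3/4) = [3/8, 3/4)
  'c': [0/1 + 1/1*3/4, 0/1 + 1/1*7/8) = [3/4, 7/8) <- contains code 7115/8192
  'a': [0/1 + 1/1*7/8, 0/1 + 1/1*1/1) = [7/8, 1/1)
  emit 'c', narrow to [3/4, 7/8)
Step 2: interval [3/4, 7/8), width = 7/8 - 3/4 = 1/8
  'e': [3/4 + 1/8*0/1, 3/4 + 1/8*3/8) = [3/4, 51/64)
  'b': [3/4 + 1/8*3/8, 3/4 + 1/8*3/4) = [51/64, 27/32)
  'c': [3/4 + 1/8*3/4, 3/4 + 1/8*7/8) = [27/32, 55/64)
  'a': [3/4 + 1/8*7/8, 3/4 + 1/8*1/1) = [55/64, 7/8) <- contains code 7115/8192
  emit 'a', narrow to [55/64, 7/8)
Step 3: interval [55/64, 7/8), width = 7/8 - 55/64 = 1/64
  'e': [55/64 + 1/64*0/1, 55/64 + 1/64*3/8) = [55/64, 443/512)
  'b': [55/64 + 1/64*3/8, 55/64 + 1/64*3/4) = [443/512, 223/256) <- contains code 7115/8192
  'c': [55/64 + 1/64*3/4, 55/64 + 1/64*7/8) = [223/256, 447/512)
  'a': [55/64 + 1/64*7/8, 55/64 + 1/64*1/1) = [447/512, 7/8)
  emit 'b', narrow to [443/512, 223/256)
Step 4: interval [443/512, 223/256), width = 223/256 - 443/512 = 3/512
  'e': [443/512 + 3/512*0/1, 443/512 + 3/512*3/8) = [443/512, 3553/4096)
  'b': [443/512 + 3/512*3/8, 443/512 + 3/512*3/4) = [3553/4096, 1781/2048) <- contains code 7115/8192
  'c': [443/512 + 3/512*3/4, 443/512 + 3/512*7/8) = [1781/2048, 3565/4096)
  'a': [443/512 + 3/512*7/8, 443/512 + 3/512*1/1) = [3565/4096, 223/256)
  emit 'b', narrow to [3553/4096, 1781/2048)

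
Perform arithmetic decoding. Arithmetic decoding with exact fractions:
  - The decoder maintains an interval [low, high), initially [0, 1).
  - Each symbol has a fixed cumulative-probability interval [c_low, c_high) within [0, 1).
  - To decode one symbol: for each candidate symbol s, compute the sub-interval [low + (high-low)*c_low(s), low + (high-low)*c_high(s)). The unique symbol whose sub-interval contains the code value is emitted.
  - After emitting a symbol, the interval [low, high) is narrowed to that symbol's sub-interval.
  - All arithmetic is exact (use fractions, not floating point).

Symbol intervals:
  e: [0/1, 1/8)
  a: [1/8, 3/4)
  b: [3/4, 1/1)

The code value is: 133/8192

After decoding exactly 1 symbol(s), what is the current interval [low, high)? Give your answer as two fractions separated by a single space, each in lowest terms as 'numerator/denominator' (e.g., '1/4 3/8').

Answer: 0/1 1/8

Derivation:
Step 1: interval [0/1, 1/1), width = 1/1 - 0/1 = 1/1
  'e': [0/1 + 1/1*0/1, 0/1 + 1/1*1/8) = [0/1, 1/8) <- contains code 133/8192
  'a': [0/1 + 1/1*1/8, 0/1 + 1/1*3/4) = [1/8, 3/4)
  'b': [0/1 + 1/1*3/4, 0/1 + 1/1*1/1) = [3/4, 1/1)
  emit 'e', narrow to [0/1, 1/8)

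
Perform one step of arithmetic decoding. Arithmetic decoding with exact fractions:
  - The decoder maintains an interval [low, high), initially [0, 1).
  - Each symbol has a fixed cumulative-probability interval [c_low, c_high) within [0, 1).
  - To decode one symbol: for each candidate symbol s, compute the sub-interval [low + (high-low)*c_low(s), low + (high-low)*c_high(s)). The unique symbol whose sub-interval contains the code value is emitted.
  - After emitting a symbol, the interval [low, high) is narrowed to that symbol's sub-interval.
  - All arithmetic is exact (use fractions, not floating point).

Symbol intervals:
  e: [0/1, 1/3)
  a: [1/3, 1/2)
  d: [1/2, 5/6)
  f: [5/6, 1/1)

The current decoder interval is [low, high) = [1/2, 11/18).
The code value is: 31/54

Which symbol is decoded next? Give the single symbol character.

Interval width = high − low = 11/18 − 1/2 = 1/9
Scaled code = (code − low) / width = (31/54 − 1/2) / 1/9 = 2/3
  e: [0/1, 1/3) 
  a: [1/3, 1/2) 
  d: [1/2, 5/6) ← scaled code falls here ✓
  f: [5/6, 1/1) 

Answer: d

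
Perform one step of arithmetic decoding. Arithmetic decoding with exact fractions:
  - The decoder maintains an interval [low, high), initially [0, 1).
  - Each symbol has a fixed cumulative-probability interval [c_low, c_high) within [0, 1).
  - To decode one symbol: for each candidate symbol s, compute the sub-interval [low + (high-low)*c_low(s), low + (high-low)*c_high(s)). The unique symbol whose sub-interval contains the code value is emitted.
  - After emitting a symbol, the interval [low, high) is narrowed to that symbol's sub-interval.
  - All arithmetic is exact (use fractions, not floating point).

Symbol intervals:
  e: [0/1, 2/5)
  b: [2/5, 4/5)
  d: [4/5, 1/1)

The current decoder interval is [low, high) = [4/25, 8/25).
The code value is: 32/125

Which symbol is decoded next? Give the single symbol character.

Answer: b

Derivation:
Interval width = high − low = 8/25 − 4/25 = 4/25
Scaled code = (code − low) / width = (32/125 − 4/25) / 4/25 = 3/5
  e: [0/1, 2/5) 
  b: [2/5, 4/5) ← scaled code falls here ✓
  d: [4/5, 1/1) 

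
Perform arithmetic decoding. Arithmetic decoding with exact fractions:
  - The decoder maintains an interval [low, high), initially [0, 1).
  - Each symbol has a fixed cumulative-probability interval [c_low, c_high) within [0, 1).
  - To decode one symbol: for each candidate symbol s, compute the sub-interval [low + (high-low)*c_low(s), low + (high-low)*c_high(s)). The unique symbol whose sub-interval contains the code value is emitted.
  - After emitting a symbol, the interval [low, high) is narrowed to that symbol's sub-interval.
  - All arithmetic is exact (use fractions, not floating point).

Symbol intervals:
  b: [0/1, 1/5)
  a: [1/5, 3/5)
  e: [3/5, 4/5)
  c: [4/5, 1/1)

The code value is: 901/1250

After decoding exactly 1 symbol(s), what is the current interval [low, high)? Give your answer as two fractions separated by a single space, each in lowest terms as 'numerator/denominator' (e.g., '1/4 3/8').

Answer: 3/5 4/5

Derivation:
Step 1: interval [0/1, 1/1), width = 1/1 - 0/1 = 1/1
  'b': [0/1 + 1/1*0/1, 0/1 + 1/1*1/5) = [0/1, 1/5)
  'a': [0/1 + 1/1*1/5, 0/1 + 1/1*3/5) = [1/5, 3/5)
  'e': [0/1 + 1/1*3/5, 0/1 + 1/1*4/5) = [3/5, 4/5) <- contains code 901/1250
  'c': [0/1 + 1/1*4/5, 0/1 + 1/1*1/1) = [4/5, 1/1)
  emit 'e', narrow to [3/5, 4/5)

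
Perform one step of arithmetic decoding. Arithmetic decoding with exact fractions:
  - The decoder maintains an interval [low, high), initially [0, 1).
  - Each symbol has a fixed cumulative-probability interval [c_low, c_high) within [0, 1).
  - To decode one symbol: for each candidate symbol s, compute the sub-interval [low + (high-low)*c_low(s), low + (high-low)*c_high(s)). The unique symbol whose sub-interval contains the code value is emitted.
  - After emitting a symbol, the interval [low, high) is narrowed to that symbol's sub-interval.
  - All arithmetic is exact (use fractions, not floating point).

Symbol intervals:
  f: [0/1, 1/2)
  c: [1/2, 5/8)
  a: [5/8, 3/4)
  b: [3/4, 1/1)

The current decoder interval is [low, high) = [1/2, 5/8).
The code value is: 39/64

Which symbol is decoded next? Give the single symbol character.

Interval width = high − low = 5/8 − 1/2 = 1/8
Scaled code = (code − low) / width = (39/64 − 1/2) / 1/8 = 7/8
  f: [0/1, 1/2) 
  c: [1/2, 5/8) 
  a: [5/8, 3/4) 
  b: [3/4, 1/1) ← scaled code falls here ✓

Answer: b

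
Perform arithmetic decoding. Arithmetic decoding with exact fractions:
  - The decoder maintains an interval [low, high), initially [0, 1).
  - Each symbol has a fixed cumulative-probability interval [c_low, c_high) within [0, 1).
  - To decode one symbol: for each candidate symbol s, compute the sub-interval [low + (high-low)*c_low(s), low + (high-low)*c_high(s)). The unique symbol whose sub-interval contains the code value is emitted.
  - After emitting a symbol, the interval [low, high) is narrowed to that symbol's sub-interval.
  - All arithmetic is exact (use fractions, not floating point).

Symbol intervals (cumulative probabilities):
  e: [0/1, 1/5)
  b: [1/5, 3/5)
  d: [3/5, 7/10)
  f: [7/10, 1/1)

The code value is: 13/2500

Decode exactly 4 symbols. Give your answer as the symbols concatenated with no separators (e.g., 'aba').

Answer: eeed

Derivation:
Step 1: interval [0/1, 1/1), width = 1/1 - 0/1 = 1/1
  'e': [0/1 + 1/1*0/1, 0/1 + 1/1*1/5) = [0/1, 1/5) <- contains code 13/2500
  'b': [0/1 + 1/1*1/5, 0/1 + 1/1*3/5) = [1/5, 3/5)
  'd': [0/1 + 1/1*3/5, 0/1 + 1/1*7/10) = [3/5, 7/10)
  'f': [0/1 + 1/1*7/10, 0/1 + 1/1*1/1) = [7/10, 1/1)
  emit 'e', narrow to [0/1, 1/5)
Step 2: interval [0/1, 1/5), width = 1/5 - 0/1 = 1/5
  'e': [0/1 + 1/5*0/1, 0/1 + 1/5*1/5) = [0/1, 1/25) <- contains code 13/2500
  'b': [0/1 + 1/5*1/5, 0/1 + 1/5*3/5) = [1/25, 3/25)
  'd': [0/1 + 1/5*3/5, 0/1 + 1/5*7/10) = [3/25, 7/50)
  'f': [0/1 + 1/5*7/10, 0/1 + 1/5*1/1) = [7/50, 1/5)
  emit 'e', narrow to [0/1, 1/25)
Step 3: interval [0/1, 1/25), width = 1/25 - 0/1 = 1/25
  'e': [0/1 + 1/25*0/1, 0/1 + 1/25*1/5) = [0/1, 1/125) <- contains code 13/2500
  'b': [0/1 + 1/25*1/5, 0/1 + 1/25*3/5) = [1/125, 3/125)
  'd': [0/1 + 1/25*3/5, 0/1 + 1/25*7/10) = [3/125, 7/250)
  'f': [0/1 + 1/25*7/10, 0/1 + 1/25*1/1) = [7/250, 1/25)
  emit 'e', narrow to [0/1, 1/125)
Step 4: interval [0/1, 1/125), width = 1/125 - 0/1 = 1/125
  'e': [0/1 + 1/125*0/1, 0/1 + 1/125*1/5) = [0/1, 1/625)
  'b': [0/1 + 1/125*1/5, 0/1 + 1/125*3/5) = [1/625, 3/625)
  'd': [0/1 + 1/125*3/5, 0/1 + 1/125*7/10) = [3/625, 7/1250) <- contains code 13/2500
  'f': [0/1 + 1/125*7/10, 0/1 + 1/125*1/1) = [7/1250, 1/125)
  emit 'd', narrow to [3/625, 7/1250)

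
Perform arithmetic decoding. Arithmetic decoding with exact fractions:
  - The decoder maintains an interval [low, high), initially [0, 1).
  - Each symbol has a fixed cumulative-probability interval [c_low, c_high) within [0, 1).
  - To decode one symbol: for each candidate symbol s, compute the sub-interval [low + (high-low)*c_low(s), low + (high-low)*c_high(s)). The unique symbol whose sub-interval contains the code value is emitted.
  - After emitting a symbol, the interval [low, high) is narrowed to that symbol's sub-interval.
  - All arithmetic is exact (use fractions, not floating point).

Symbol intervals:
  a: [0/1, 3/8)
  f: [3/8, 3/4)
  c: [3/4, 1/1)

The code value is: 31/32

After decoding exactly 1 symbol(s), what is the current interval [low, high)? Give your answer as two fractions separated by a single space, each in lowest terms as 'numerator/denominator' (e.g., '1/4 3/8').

Step 1: interval [0/1, 1/1), width = 1/1 - 0/1 = 1/1
  'a': [0/1 + 1/1*0/1, 0/1 + 1/1*3/8) = [0/1, 3/8)
  'f': [0/1 + 1/1*3/8, 0/1 + 1/1*3/4) = [3/8, 3/4)
  'c': [0/1 + 1/1*3/4, 0/1 + 1/1*1/1) = [3/4, 1/1) <- contains code 31/32
  emit 'c', narrow to [3/4, 1/1)

Answer: 3/4 1/1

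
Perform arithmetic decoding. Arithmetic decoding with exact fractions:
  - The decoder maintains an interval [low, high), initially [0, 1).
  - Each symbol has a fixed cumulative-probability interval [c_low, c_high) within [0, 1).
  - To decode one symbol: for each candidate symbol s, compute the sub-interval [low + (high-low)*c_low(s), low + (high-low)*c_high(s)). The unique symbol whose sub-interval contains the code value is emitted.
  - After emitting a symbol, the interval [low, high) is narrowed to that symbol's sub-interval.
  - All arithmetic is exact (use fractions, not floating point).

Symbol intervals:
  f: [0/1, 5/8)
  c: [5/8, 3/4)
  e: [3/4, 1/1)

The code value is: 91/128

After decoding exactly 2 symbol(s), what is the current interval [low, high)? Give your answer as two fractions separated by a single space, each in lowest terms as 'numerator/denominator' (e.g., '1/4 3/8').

Step 1: interval [0/1, 1/1), width = 1/1 - 0/1 = 1/1
  'f': [0/1 + 1/1*0/1, 0/1 + 1/1*5/8) = [0/1, 5/8)
  'c': [0/1 + 1/1*5/8, 0/1 + 1/1*3/4) = [5/8, 3/4) <- contains code 91/128
  'e': [0/1 + 1/1*3/4, 0/1 + 1/1*1/1) = [3/4, 1/1)
  emit 'c', narrow to [5/8, 3/4)
Step 2: interval [5/8, 3/4), width = 3/4 - 5/8 = 1/8
  'f': [5/8 + 1/8*0/1, 5/8 + 1/8*5/8) = [5/8, 45/64)
  'c': [5/8 + 1/8*5/8, 5/8 + 1/8*3/4) = [45/64, 23/32) <- contains code 91/128
  'e': [5/8 + 1/8*3/4, 5/8 + 1/8*1/1) = [23/32, 3/4)
  emit 'c', narrow to [45/64, 23/32)

Answer: 45/64 23/32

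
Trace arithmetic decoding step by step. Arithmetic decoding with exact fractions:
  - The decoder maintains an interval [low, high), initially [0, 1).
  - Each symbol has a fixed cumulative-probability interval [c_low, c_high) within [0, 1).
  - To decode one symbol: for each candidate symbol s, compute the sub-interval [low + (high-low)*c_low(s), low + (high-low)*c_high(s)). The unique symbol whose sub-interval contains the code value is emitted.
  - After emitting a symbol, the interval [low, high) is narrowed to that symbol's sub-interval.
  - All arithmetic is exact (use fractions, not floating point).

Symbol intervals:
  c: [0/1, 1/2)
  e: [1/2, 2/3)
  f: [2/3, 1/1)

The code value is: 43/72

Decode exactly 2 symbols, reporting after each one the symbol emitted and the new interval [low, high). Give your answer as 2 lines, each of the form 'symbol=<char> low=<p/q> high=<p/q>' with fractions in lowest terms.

Answer: symbol=e low=1/2 high=2/3
symbol=e low=7/12 high=11/18

Derivation:
Step 1: interval [0/1, 1/1), width = 1/1 - 0/1 = 1/1
  'c': [0/1 + 1/1*0/1, 0/1 + 1/1*1/2) = [0/1, 1/2)
  'e': [0/1 + 1/1*1/2, 0/1 + 1/1*2/3) = [1/2, 2/3) <- contains code 43/72
  'f': [0/1 + 1/1*2/3, 0/1 + 1/1*1/1) = [2/3, 1/1)
  emit 'e', narrow to [1/2, 2/3)
Step 2: interval [1/2, 2/3), width = 2/3 - 1/2 = 1/6
  'c': [1/2 + 1/6*0/1, 1/2 + 1/6*1/2) = [1/2, 7/12)
  'e': [1/2 + 1/6*1/2, 1/2 + 1/6*2/3) = [7/12, 11/18) <- contains code 43/72
  'f': [1/2 + 1/6*2/3, 1/2 + 1/6*1/1) = [11/18, 2/3)
  emit 'e', narrow to [7/12, 11/18)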